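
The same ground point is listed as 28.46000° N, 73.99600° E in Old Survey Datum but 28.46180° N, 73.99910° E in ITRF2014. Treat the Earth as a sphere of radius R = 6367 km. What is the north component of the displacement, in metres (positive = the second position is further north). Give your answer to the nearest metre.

ΔN = 200 m

Δφ = 28.46180° − 28.46000° = +0.00180°; Δλ = 73.99910° − 73.99600° = +0.00310°.
1° along a meridian = πR/180 = 111125 m.
ΔN = Δφ × 111125 = 200.0 m; ΔE = Δλ × 111125 × cos(28.46000°) = +0.00310 × 111125 × 0.879150 = 302.9 m.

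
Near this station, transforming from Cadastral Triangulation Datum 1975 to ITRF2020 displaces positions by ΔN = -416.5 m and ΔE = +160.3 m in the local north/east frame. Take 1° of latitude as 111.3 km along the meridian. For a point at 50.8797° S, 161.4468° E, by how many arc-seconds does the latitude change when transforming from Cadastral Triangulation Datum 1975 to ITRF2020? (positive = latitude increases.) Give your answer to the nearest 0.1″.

Δφ = -13.5″

1° of latitude = 111.3 km, so Δφ = -416.5 / 111300 = -0.0037421° = -13.472″.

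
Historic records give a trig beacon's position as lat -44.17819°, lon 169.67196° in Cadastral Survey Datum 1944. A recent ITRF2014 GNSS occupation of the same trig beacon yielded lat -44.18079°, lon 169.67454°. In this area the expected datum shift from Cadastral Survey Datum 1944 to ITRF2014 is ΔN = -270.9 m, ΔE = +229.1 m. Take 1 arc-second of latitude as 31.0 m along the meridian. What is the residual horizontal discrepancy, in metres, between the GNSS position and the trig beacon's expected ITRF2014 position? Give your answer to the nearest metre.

Observed coordinate differences: Δφ = -0.00260°, Δλ = +0.00258°.
Converting to metres (1° lat = 111600 m, cos φ = 0.717176): observed ΔN = -290.2 m, observed ΔE = 206.5 m.
Subtracting the expected shift leaves a residual of -290.2 − (-270.9) = -19.3 m north and 206.5 − (229.1) = -22.6 m east.
Residual distance = √((-19.3)² + (-22.6)²) = 29.7 m.

30 m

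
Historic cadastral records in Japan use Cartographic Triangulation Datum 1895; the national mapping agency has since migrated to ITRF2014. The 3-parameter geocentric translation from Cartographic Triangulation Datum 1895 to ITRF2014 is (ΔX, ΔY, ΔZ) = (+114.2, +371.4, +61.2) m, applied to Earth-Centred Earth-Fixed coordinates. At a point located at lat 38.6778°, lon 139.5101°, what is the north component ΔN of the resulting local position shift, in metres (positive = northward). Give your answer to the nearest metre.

At φ = 38.6778°, λ = 139.5101°: sin φ = 0.624940, cos φ = 0.780673, sin λ = 0.649314, cos λ = -0.760520.
ΔN = −sin φ cos λ·ΔX − sin φ sin λ·ΔY + cos φ·ΔZ = −(0.624940)(-0.760520)(114.2) − (0.624940)(0.649314)(371.4) + (0.780673)(61.2) = -48.65 m.

ΔN = -49 m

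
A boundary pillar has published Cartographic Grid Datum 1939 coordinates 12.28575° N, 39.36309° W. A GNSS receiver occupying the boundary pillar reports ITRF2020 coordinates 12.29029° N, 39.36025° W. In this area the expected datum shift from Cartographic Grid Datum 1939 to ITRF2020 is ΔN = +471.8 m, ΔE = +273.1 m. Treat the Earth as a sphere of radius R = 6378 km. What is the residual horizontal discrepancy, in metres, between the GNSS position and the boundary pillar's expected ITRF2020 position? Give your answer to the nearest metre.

Observed coordinate differences: Δφ = +0.00454°, Δλ = +0.00284°.
Converting to metres (1° lat = 111317 m, cos φ = 0.977099): observed ΔN = 505.4 m, observed ΔE = 308.9 m.
Subtracting the expected shift leaves a residual of 505.4 − (471.8) = 33.6 m north and 308.9 − (273.1) = 35.8 m east.
Residual distance = √(33.6² + 35.8²) = 49.1 m.

49 m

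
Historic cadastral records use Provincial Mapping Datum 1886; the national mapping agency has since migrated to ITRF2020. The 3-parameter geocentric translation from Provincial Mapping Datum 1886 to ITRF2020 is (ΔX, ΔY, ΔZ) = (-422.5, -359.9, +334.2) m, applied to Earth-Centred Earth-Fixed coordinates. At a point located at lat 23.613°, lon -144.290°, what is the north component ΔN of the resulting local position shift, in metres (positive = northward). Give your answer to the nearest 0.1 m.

At φ = 23.613°, λ = -144.290°: sin φ = 0.400557, cos φ = 0.916272, sin λ = -0.583683, cos λ = -0.811982.
ΔN = −sin φ cos λ·ΔX − sin φ sin λ·ΔY + cos φ·ΔZ = −(0.400557)(-0.811982)(-422.5) − (0.400557)(-0.583683)(-359.9) + (0.916272)(334.2) = 84.66 m.

ΔN = 84.7 m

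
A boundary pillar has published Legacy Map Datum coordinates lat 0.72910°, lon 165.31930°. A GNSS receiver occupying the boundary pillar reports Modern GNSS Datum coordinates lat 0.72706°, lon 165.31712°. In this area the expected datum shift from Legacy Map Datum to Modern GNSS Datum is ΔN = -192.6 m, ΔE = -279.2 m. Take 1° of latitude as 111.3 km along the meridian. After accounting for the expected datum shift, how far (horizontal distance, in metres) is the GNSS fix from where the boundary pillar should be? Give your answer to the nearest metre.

50 m

Observed coordinate differences: Δφ = -0.00204°, Δλ = -0.00218°.
Converting to metres (1° lat = 111300 m, cos φ = 0.999919): observed ΔN = -227.1 m, observed ΔE = -242.6 m.
Subtracting the expected shift leaves a residual of -227.1 − (-192.6) = -34.5 m north and -242.6 − (-279.2) = 36.6 m east.
Residual distance = √((-34.5)² + 36.6²) = 50.3 m.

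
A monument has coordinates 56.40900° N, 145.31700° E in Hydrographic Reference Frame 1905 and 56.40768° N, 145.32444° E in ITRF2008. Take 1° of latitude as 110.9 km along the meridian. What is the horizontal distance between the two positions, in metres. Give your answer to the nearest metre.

479 m

Δφ = 56.40768° − 56.40900° = -0.00132°; Δλ = 145.32444° − 145.31700° = +0.00744°.
ΔN = Δφ × 110900 = -146.4 m; ΔE = Δλ × 110900 × cos(56.40900°) = +0.00744 × 110900 × 0.553261 = 456.5 m.
Distance = √(ΔE² + ΔN²) = √(456.5² + (-146.4)²) = 479.4 m.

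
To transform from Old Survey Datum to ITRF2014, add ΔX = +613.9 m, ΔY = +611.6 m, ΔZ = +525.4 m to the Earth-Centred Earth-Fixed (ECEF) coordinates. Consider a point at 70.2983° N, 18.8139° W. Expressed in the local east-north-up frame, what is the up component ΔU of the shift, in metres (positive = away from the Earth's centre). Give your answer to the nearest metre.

ΔU = 624 m

The local up (radial) axis is (cos φ cos λ, cos φ sin λ, sin φ), giving ΔU = 195.902 − 66.494 + 494.643 = 624.05 m.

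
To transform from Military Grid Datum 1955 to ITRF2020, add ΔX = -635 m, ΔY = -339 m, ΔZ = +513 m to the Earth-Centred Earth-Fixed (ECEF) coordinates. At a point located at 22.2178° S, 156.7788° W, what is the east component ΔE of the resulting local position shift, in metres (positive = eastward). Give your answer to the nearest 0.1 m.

ΔE = 61.2 m

The local east axis at (φ, λ) is (−sin λ, cos λ, 0), so ΔE = −sin(-156.7788°)·(-635) + cos(-156.7788°)·(-339) = 61.17 m.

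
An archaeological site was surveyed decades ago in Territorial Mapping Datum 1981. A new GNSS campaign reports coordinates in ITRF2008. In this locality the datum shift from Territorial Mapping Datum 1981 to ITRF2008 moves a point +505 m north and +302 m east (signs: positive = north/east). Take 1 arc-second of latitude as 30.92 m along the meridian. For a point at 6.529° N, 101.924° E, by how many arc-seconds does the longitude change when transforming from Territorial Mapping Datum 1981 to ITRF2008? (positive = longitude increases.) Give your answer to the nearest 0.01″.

At latitude 6.529°, cos φ = 0.993514.
1″ of longitude at this latitude = 30.92 × cos φ = 30.7195 m, so Δλ = 302.0 / 30.7195 = 9.831″.

Δλ = 9.83″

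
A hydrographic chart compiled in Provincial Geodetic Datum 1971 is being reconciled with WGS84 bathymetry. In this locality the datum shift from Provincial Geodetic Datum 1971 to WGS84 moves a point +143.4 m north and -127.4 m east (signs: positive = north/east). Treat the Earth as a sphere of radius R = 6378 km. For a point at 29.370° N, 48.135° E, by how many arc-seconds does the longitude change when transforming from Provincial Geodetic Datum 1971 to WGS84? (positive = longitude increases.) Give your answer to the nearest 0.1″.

At latitude 29.370°, cos φ = 0.871471.
One radian of longitude at latitude φ spans R cos φ, so Δλ = ΔE / (R cos φ) = -127.4 / (6378000 × 0.871471) = -2.2921e-05 rad = -4.728″.

Δλ = -4.7″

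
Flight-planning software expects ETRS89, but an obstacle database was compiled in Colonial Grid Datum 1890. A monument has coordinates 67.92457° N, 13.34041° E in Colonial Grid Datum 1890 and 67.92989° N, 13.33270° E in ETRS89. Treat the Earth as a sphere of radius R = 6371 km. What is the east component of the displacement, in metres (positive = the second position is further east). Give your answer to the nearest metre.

Δφ = 67.92989° − 67.92457° = +0.00532°; Δλ = 13.33270° − 13.34041° = -0.00771°.
1° along a meridian = πR/180 = 111195 m.
ΔN = Δφ × 111195 = 591.6 m; ΔE = Δλ × 111195 × cos(67.92457°) = -0.00771 × 111195 × 0.375827 = -322.2 m.

ΔE = -322 m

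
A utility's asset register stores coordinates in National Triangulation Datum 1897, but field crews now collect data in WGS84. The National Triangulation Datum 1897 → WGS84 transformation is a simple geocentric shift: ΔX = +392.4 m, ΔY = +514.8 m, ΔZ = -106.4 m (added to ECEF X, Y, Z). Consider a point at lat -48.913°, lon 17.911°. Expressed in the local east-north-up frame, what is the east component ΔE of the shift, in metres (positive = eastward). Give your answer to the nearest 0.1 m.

At φ = -48.913°, λ = 17.911°: sin φ = -0.753713, cos φ = 0.657204, sin λ = 0.307539, cos λ = 0.951535.
ΔE = −sin λ·ΔX + cos λ·ΔY = −(0.307539)·(392.4) + (0.951535)·(514.8) = 369.17 m.

ΔE = 369.2 m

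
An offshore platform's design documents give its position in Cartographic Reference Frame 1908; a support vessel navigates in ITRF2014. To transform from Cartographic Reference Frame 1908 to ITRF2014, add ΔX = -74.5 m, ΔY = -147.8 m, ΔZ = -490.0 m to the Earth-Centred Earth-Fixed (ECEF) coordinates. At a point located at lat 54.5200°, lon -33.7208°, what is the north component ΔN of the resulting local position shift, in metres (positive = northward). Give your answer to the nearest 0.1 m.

ΔN = -300.8 m

The local north axis is (−sin φ cos λ, −sin φ sin λ, cos φ), giving ΔN = 50.460 − 66.815 − 284.405 = -300.76 m.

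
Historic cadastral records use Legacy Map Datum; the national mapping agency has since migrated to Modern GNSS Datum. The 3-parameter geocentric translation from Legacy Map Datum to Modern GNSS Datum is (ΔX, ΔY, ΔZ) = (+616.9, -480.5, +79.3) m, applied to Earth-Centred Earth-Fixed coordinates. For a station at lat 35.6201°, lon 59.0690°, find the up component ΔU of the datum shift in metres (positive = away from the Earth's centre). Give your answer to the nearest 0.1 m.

The local up (radial) axis is (cos φ cos λ, cos φ sin λ, sin φ), giving ΔU = 257.761 − 335.049 + 46.185 = -31.10 m.

ΔU = -31.1 m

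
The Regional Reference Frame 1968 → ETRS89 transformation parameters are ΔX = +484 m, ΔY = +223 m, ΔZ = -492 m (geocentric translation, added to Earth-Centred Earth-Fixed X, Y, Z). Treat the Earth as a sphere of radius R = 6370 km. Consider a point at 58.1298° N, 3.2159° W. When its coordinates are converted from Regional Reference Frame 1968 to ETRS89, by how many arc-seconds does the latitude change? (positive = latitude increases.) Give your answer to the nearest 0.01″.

Δφ = -21.36″

sin φ = 0.849246, cos φ = 0.527997, sin λ = -0.056099, cos λ = 0.998425.
North component: ΔN = −sin φ cos λ·ΔX − sin φ sin λ·ΔY + cos φ·ΔZ = −(0.849246)(0.998425)(484) − (0.849246)(-0.056099)(223) + (0.527997)(-492) = -659.54 m.
1° of latitude spans πR/180 = 111177 m, so Δφ = -659.54 / 111177 × 3600 = -21.356″.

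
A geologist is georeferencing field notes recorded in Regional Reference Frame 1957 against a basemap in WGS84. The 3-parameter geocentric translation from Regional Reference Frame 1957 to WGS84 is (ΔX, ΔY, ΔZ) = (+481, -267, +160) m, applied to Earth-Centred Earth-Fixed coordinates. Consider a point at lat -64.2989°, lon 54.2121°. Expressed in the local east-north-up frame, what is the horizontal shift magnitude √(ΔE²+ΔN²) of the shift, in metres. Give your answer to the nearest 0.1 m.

The local east axis at (φ, λ) is (−sin λ, cos λ, 0), so ΔE = −sin(54.2121°)·481 + cos(54.2121°)·(-267) = -546.32 m.
The local north axis is (−sin φ cos λ, −sin φ sin λ, cos φ), giving ΔN = 253.455 − 195.160 + 69.388 = 127.68 m.
Horizontal magnitude = √(ΔE² + ΔN²) = √((-546.32)² + 127.68²) = 561.04 m.

561.0 m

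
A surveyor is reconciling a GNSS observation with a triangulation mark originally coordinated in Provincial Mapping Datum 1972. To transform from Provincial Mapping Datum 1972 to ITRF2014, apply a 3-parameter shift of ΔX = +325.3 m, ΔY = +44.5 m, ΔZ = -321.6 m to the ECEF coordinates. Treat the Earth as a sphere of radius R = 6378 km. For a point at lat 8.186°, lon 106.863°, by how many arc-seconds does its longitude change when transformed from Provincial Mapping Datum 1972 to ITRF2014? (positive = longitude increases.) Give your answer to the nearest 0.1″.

Δλ = -10.6″

sin φ = 0.142387, cos φ = 0.989811, sin λ = 0.957001, cos λ = -0.290084.
East component: ΔE = −sin λ·ΔX + cos λ·ΔY = −(0.957001)(325.3) + (-0.290084)(44.5) = -324.22 m.
1° of latitude spans πR/180 = 111317 m; at latitude φ, 1° of longitude spans that × cos φ = 110182.9 m, so Δλ = -324.22 / 110182.9 × 3600 = -10.593″.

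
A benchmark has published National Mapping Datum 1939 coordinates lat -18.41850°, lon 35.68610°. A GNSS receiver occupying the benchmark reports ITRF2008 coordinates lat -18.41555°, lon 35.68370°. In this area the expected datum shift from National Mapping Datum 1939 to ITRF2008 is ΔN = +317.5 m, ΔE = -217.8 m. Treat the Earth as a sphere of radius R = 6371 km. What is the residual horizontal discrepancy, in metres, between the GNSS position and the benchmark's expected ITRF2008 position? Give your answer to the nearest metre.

37 m

Observed coordinate differences: Δφ = +0.00295°, Δλ = -0.00240°.
Converting to metres (1° lat = 111195 m, cos φ = 0.948774): observed ΔN = 328.0 m, observed ΔE = -253.2 m.
Subtracting the expected shift leaves a residual of 328.0 − (317.5) = 10.5 m north and -253.2 − (-217.8) = -35.4 m east.
Residual distance = √(10.5² + (-35.4)²) = 36.9 m.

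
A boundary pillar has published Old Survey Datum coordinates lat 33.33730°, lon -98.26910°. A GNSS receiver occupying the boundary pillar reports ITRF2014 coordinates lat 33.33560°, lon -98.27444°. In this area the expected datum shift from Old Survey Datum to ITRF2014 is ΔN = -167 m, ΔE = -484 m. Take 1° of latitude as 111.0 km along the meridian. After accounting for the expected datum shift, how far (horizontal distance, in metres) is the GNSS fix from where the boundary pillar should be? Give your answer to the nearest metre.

24 m

Observed coordinate differences: Δφ = -0.00170°, Δλ = -0.00534°.
Converting to metres (1° lat = 111000 m, cos φ = 0.835450): observed ΔN = -188.7 m, observed ΔE = -495.2 m.
Subtracting the expected shift leaves a residual of -188.7 − (-167) = -21.7 m north and -495.2 − (-484) = -11.2 m east.
Residual distance = √((-21.7)² + (-11.2)²) = 24.4 m.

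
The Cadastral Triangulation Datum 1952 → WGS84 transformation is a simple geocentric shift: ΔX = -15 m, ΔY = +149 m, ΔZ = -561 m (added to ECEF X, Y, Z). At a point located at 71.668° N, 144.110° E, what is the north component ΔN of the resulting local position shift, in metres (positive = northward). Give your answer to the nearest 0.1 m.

At φ = 71.668°, λ = 144.110°: sin φ = 0.949250, cos φ = 0.314523, sin λ = 0.586231, cos λ = -0.810144.
ΔN = −sin φ cos λ·ΔX − sin φ sin λ·ΔY + cos φ·ΔZ = −(0.949250)(-0.810144)(-15) − (0.949250)(0.586231)(149) + (0.314523)(-561) = -270.90 m.

ΔN = -270.9 m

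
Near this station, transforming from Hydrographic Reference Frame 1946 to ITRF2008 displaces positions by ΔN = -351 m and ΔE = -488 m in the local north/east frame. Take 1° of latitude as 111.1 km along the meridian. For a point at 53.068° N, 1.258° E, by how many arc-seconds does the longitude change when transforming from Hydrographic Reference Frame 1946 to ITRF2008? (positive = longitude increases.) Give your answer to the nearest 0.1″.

At latitude 53.068°, cos φ = 0.600867.
1° of longitude at this latitude = 111.1 × cos φ = 66.76 km, so Δλ = -488.0 / 66756.3 = -0.0073102° = -26.317″.

Δλ = -26.3″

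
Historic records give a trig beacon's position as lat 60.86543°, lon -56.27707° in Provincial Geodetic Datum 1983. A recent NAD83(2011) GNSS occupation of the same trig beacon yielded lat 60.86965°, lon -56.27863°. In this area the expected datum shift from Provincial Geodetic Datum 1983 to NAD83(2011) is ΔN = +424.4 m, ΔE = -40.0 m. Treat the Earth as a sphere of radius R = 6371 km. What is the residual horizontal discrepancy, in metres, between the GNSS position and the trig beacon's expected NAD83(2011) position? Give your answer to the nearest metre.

63 m

Observed coordinate differences: Δφ = +0.00422°, Δλ = -0.00156°.
Converting to metres (1° lat = 111195 m, cos φ = 0.486862): observed ΔN = 469.2 m, observed ΔE = -84.5 m.
Subtracting the expected shift leaves a residual of 469.2 − (424.4) = 44.8 m north and -84.5 − (-40.0) = -44.5 m east.
Residual distance = √(44.8² + (-44.5)²) = 63.1 m.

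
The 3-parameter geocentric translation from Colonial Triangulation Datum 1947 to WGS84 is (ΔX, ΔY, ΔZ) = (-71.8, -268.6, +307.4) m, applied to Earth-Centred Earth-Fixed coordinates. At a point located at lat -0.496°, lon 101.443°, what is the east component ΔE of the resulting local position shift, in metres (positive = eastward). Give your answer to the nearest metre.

At φ = -0.496°, λ = 101.443°: sin φ = -0.008657, cos φ = 0.999963, sin λ = 0.980123, cos λ = -0.198393.
ΔE = −sin λ·ΔX + cos λ·ΔY = −(0.980123)·(-71.8) + (-0.198393)·(-268.6) = 123.66 m.

ΔE = 124 m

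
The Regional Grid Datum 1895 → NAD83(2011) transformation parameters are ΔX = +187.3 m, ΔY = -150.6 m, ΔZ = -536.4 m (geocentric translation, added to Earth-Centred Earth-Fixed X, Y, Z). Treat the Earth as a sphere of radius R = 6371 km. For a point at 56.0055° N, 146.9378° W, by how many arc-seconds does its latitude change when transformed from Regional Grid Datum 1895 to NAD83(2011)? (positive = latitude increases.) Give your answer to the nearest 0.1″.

Δφ = -7.7″

sin φ = 0.829091, cos φ = 0.559113, sin λ = -0.545549, cos λ = -0.838079.
North component: ΔN = −sin φ cos λ·ΔX − sin φ sin λ·ΔY + cos φ·ΔZ = −(0.829091)(-0.838079)(187.3) − (0.829091)(-0.545549)(-150.6) + (0.559113)(-536.4) = -237.88 m.
1° of latitude spans πR/180 = 111195 m, so Δφ = -237.88 / 111195 × 3600 = -7.702″.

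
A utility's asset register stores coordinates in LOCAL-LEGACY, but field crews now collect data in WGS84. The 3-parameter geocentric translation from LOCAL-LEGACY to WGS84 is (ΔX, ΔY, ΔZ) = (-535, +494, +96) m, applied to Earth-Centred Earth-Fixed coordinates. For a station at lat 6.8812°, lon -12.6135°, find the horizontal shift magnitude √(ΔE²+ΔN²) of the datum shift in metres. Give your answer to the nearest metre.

At φ = 6.8812°, λ = -12.6135°: sin φ = 0.119811, cos φ = 0.992797, sin λ = -0.218373, cos λ = 0.975865.
ΔE = −sin λ·ΔX + cos λ·ΔY = −(-0.218373)·(-535) + (0.975865)·(494) = 365.25 m.
ΔN = −sin φ cos λ·ΔX − sin φ sin λ·ΔY + cos φ·ΔZ = −(0.119811)(0.975865)(-535) − (0.119811)(-0.218373)(494) + (0.992797)(96) = 170.79 m.
Horizontal magnitude = √(ΔE² + ΔN²) = √(365.25² + 170.79²) = 403.20 m.

403 m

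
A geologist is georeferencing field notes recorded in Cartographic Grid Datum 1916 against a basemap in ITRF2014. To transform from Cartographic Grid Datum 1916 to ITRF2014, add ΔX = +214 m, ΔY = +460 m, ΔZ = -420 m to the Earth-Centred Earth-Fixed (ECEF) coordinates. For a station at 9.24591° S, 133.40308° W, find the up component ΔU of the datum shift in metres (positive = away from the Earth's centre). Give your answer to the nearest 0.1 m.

The local up (radial) axis is (cos φ cos λ, cos φ sin λ, sin φ), giving ΔU = -145.135 − 329.865 + 67.482 = -407.52 m.

ΔU = -407.5 m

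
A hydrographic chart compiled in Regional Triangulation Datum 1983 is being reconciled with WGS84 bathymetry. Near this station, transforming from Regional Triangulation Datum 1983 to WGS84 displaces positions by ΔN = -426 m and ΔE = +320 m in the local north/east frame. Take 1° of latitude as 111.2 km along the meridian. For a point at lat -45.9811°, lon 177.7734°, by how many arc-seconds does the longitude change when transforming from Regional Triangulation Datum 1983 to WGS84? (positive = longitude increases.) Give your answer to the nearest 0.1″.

Δλ = 14.9″

At latitude -45.9811°, cos φ = 0.694896.
1° of longitude at this latitude = 111.2 × cos φ = 77.27 km, so Δλ = 320.0 / 77272.4 = 0.0041412° = 14.908″.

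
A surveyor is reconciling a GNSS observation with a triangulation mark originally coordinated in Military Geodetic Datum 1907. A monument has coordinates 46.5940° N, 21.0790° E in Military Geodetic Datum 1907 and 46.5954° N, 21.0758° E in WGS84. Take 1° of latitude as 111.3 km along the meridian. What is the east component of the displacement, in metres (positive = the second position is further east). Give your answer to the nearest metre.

Δφ = 46.5954° − 46.5940° = +0.0014°; Δλ = 21.0758° − 21.0790° = -0.0032°.
ΔN = Δφ × 111300 = 155.8 m; ΔE = Δλ × 111300 × cos(46.5940°) = -0.0032 × 111300 × 0.687164 = -244.7 m.

ΔE = -245 m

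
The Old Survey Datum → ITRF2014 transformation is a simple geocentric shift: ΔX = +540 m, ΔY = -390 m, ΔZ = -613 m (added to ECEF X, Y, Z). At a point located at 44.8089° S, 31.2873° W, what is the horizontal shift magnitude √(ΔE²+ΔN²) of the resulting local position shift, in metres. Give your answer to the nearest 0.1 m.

62.3 m

At φ = -44.8089°, λ = -31.2873°: sin φ = -0.704744, cos φ = 0.709461, sin λ = -0.519330, cos λ = 0.854574.
ΔE = −sin λ·ΔX + cos λ·ΔY = −(-0.519330)·(540) + (0.854574)·(-390) = -52.85 m.
ΔN = −sin φ cos λ·ΔX − sin φ sin λ·ΔY + cos φ·ΔZ = −(-0.704744)(0.854574)(540) − (-0.704744)(-0.519330)(-390) + (0.709461)(-613) = 33.06 m.
Horizontal magnitude = √(ΔE² + ΔN²) = √((-52.85)² + 33.06²) = 62.33 m.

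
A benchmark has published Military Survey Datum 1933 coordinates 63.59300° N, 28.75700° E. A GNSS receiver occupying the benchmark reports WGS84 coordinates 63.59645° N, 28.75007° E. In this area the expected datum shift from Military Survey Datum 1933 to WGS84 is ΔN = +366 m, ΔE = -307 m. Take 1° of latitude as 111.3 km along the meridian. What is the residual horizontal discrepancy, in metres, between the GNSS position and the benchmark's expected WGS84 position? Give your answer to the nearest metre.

40 m

Observed coordinate differences: Δφ = +0.00345°, Δλ = -0.00693°.
Converting to metres (1° lat = 111300 m, cos φ = 0.444745): observed ΔN = 384.0 m, observed ΔE = -343.0 m.
Subtracting the expected shift leaves a residual of 384.0 − (366) = 18.0 m north and -343.0 − (-307) = -36.0 m east.
Residual distance = √(18.0² + (-36.0)²) = 40.3 m.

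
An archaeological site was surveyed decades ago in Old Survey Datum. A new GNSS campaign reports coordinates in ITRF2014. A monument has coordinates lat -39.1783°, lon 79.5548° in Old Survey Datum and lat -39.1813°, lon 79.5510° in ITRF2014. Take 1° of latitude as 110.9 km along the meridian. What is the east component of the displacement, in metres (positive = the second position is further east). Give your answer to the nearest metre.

Δφ = -39.1813° − -39.1783° = -0.0030°; Δλ = 79.5510° − 79.5548° = -0.0038°.
ΔN = Δφ × 110900 = -332.7 m; ΔE = Δλ × 110900 × cos(-39.1783°) = -0.0038 × 110900 × 0.775184 = -326.7 m.

ΔE = -327 m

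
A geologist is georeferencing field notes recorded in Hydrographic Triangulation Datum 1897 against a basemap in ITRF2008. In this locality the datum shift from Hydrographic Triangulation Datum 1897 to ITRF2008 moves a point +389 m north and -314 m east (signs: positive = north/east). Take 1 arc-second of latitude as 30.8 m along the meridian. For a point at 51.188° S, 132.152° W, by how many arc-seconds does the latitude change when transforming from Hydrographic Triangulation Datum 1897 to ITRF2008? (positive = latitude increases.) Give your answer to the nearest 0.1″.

Δφ = 12.6″

1″ of latitude = 30.80 m, so Δφ = 389.0 / 30.80 = 12.630″.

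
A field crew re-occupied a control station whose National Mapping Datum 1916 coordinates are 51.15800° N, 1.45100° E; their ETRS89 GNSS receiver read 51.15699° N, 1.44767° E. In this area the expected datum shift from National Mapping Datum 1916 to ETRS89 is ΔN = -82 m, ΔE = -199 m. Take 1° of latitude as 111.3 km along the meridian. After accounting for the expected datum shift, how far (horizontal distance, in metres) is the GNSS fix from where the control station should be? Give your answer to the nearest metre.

45 m

Observed coordinate differences: Δφ = -0.00101°, Δλ = -0.00333°.
Converting to metres (1° lat = 111300 m, cos φ = 0.627175): observed ΔN = -112.4 m, observed ΔE = -232.4 m.
Subtracting the expected shift leaves a residual of -112.4 − (-82) = -30.4 m north and -232.4 − (-199) = -33.4 m east.
Residual distance = √((-30.4)² + (-33.4)²) = 45.2 m.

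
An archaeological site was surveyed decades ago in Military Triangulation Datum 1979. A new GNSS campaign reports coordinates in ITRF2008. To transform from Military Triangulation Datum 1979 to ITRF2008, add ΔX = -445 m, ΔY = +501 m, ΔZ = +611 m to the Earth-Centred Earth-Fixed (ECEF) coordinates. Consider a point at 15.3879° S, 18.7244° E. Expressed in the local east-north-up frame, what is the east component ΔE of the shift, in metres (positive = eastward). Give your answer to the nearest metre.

At φ = -15.3879°, λ = 18.7244°: sin φ = -0.265353, cos φ = 0.964151, sin λ = 0.321016, cos λ = 0.947074.
ΔE = −sin λ·ΔX + cos λ·ΔY = −(0.321016)·(-445) + (0.947074)·(501) = 617.34 m.

ΔE = 617 m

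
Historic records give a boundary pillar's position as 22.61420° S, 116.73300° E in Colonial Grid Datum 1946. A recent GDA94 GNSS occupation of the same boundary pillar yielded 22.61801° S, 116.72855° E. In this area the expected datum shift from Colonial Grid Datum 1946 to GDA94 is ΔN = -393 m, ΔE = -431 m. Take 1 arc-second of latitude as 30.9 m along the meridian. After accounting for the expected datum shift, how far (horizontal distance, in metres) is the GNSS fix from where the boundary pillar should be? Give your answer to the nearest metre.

40 m

Observed coordinate differences: Δφ = -0.00381°, Δλ = -0.00445°.
Converting to metres (1° lat = 111240 m, cos φ = 0.923115): observed ΔN = -423.8 m, observed ΔE = -457.0 m.
Subtracting the expected shift leaves a residual of -423.8 − (-393) = -30.8 m north and -457.0 − (-431) = -26.0 m east.
Residual distance = √((-30.8)² + (-26.0)²) = 40.3 m.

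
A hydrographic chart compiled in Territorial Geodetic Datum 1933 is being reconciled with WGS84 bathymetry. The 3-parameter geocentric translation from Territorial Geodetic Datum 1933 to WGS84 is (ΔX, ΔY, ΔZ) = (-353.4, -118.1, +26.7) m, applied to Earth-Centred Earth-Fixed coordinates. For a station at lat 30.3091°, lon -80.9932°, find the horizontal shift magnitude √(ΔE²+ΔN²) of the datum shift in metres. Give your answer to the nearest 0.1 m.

367.6 m

The local east axis at (φ, λ) is (−sin λ, cos λ, 0), so ΔE = −sin(-80.9932°)·(-353.4) + cos(-80.9932°)·(-118.1) = -367.53 m.
The local north axis is (−sin φ cos λ, −sin φ sin λ, cos φ), giving ΔN = 27.921 − 58.866 + 23.051 = -7.89 m.
Horizontal magnitude = √(ΔE² + ΔN²) = √((-367.53)² + (-7.89)²) = 367.62 m.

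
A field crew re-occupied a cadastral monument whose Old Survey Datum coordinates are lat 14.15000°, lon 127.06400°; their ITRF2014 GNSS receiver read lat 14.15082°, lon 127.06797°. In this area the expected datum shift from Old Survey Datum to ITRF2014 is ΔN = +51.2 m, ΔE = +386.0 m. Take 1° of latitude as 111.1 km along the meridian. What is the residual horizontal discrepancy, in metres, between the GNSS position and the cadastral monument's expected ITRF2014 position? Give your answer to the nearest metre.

Observed coordinate differences: Δφ = +0.00082°, Δλ = +0.00397°.
Converting to metres (1° lat = 111100 m, cos φ = 0.969659): observed ΔN = 91.1 m, observed ΔE = 427.7 m.
Subtracting the expected shift leaves a residual of 91.1 − (51.2) = 39.9 m north and 427.7 − (386.0) = 41.7 m east.
Residual distance = √(39.9² + 41.7²) = 57.7 m.

58 m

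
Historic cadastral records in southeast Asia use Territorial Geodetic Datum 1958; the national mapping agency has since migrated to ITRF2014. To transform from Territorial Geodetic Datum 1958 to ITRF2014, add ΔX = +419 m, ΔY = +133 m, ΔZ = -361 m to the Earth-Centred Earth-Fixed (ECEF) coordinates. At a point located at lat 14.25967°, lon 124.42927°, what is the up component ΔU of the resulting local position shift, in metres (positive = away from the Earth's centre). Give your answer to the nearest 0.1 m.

ΔU = -212.2 m

At φ = 14.25967°, λ = 124.42927°: sin φ = 0.246317, cos φ = 0.969189, sin λ = 0.824825, cos λ = -0.565388.
ΔU = cos φ cos λ·ΔX + cos φ sin λ·ΔY + sin φ·ΔZ = (0.969189)(-0.565388)(419) + (0.969189)(0.824825)(133) + (0.246317)(-361) = -212.20 m.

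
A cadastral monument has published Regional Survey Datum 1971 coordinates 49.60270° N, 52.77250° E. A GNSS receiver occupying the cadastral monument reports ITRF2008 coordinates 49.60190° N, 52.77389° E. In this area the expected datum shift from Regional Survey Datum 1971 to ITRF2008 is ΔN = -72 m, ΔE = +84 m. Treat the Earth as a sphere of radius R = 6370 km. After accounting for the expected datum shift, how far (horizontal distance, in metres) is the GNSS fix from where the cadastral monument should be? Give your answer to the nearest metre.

Observed coordinate differences: Δφ = -0.00080°, Δλ = +0.00139°.
Converting to metres (1° lat = 111177 m, cos φ = 0.648084): observed ΔN = -88.9 m, observed ΔE = 100.2 m.
Subtracting the expected shift leaves a residual of -88.9 − (-72) = -16.9 m north and 100.2 − (84) = 16.2 m east.
Residual distance = √((-16.9)² + 16.2²) = 23.4 m.

23 m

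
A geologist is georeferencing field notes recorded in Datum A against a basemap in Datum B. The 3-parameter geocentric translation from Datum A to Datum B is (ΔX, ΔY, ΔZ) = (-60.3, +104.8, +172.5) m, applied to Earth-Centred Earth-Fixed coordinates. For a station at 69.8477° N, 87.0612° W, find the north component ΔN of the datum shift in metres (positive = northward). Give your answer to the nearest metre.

At φ = 69.8477°, λ = -87.0612°: sin φ = 0.938780, cos φ = 0.344517, sin λ = -0.998685, cos λ = 0.051269.
ΔN = −sin φ cos λ·ΔX − sin φ sin λ·ΔY + cos φ·ΔZ = −(0.938780)(0.051269)(-60.3) − (0.938780)(-0.998685)(104.8) + (0.344517)(172.5) = 160.59 m.

ΔN = 161 m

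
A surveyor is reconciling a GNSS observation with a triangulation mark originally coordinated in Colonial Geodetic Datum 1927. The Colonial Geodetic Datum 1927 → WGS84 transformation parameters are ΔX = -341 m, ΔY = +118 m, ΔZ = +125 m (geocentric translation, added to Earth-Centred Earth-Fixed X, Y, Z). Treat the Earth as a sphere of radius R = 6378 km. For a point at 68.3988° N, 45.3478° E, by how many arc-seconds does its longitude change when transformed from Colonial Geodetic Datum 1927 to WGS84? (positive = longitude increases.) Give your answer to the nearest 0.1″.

sin φ = 0.929769, cos φ = 0.368144, sin λ = 0.711386, cos λ = 0.702801.
East component: ΔE = −sin λ·ΔX + cos λ·ΔY = −(0.711386)(-341) + (0.702801)(118) = 325.51 m.
1° of latitude spans πR/180 = 111317 m; at latitude φ, 1° of longitude spans that × cos φ = 40980.7 m, so Δλ = 325.51 / 40980.7 × 3600 = 28.595″.

Δλ = 28.6″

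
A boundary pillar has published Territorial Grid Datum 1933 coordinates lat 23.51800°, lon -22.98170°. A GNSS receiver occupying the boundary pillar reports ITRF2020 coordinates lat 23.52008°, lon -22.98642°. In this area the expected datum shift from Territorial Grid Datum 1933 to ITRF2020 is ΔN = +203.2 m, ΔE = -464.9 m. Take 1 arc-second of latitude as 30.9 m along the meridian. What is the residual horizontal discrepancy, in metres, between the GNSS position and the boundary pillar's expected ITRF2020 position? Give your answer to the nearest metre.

Observed coordinate differences: Δφ = +0.00208°, Δλ = -0.00472°.
Converting to metres (1° lat = 111240 m, cos φ = 0.916935): observed ΔN = 231.4 m, observed ΔE = -481.4 m.
Subtracting the expected shift leaves a residual of 231.4 − (203.2) = 28.2 m north and -481.4 − (-464.9) = -16.5 m east.
Residual distance = √(28.2² + (-16.5)²) = 32.7 m.

33 m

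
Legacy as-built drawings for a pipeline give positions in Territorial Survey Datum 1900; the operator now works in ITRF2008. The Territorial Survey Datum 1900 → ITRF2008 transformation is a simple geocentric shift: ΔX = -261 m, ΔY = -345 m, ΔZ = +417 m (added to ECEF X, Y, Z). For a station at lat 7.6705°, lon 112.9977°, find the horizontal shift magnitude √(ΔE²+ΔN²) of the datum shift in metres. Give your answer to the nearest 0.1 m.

579.7 m

At φ = 7.6705°, λ = 112.9977°: sin φ = 0.133476, cos φ = 0.991052, sin λ = 0.920521, cos λ = -0.390694.
ΔE = −sin λ·ΔX + cos λ·ΔY = −(0.920521)·(-261) + (-0.390694)·(-345) = 375.05 m.
ΔN = −sin φ cos λ·ΔX − sin φ sin λ·ΔY + cos φ·ΔZ = −(0.133476)(-0.390694)(-261) − (0.133476)(0.920521)(-345) + (0.991052)(417) = 442.05 m.
Horizontal magnitude = √(ΔE² + ΔN²) = √(375.05² + 442.05²) = 579.71 m.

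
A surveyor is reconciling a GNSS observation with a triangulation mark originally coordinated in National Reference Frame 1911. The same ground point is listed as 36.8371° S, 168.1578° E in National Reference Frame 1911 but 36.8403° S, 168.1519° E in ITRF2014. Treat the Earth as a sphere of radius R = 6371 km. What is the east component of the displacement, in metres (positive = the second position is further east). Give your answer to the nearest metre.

Δφ = -36.8403° − -36.8371° = -0.0032°; Δλ = 168.1519° − 168.1578° = -0.0059°.
1° along a meridian = πR/180 = 111195 m.
ΔN = Δφ × 111195 = -355.8 m; ΔE = Δλ × 111195 × cos(-36.8371°) = -0.0059 × 111195 × 0.800343 = -525.1 m.

ΔE = -525 m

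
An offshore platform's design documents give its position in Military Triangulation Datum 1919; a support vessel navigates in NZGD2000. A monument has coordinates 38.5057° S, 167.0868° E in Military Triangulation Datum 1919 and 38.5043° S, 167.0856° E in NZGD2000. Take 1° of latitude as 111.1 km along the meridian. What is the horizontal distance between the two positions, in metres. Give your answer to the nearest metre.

187 m

Δφ = -38.5043° − -38.5057° = +0.0014°; Δλ = 167.0856° − 167.0868° = -0.0012°.
ΔN = Δφ × 111100 = 155.5 m; ΔE = Δλ × 111100 × cos(-38.5057°) = -0.0012 × 111100 × 0.782546 = -104.3 m.
Distance = √(ΔE² + ΔN²) = √((-104.3)² + 155.5²) = 187.3 m.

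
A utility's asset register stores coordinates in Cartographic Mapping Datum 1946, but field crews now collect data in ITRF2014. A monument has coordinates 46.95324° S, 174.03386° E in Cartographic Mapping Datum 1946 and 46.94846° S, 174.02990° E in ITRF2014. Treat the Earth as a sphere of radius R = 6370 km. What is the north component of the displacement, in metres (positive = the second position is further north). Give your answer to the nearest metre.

ΔN = 531 m

Δφ = -46.94846° − -46.95324° = +0.00478°; Δλ = 174.02990° − 174.03386° = -0.00396°.
1° along a meridian = πR/180 = 111177 m.
ΔN = Δφ × 111177 = 531.4 m; ΔE = Δλ × 111177 × cos(-46.95324°) = -0.00396 × 111177 × 0.682595 = -300.5 m.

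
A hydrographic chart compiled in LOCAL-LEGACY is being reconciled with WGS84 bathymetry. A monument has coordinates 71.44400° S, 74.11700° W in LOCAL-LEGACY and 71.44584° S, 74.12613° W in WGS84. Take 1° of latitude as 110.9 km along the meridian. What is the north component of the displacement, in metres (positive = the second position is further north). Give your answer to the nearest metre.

Δφ = -71.44584° − -71.44400° = -0.00184°; Δλ = -74.12613° − -74.11700° = -0.00913°.
ΔN = Δφ × 110900 = -204.1 m; ΔE = Δλ × 110900 × cos(-71.44400°) = -0.00913 × 110900 × 0.318231 = -322.2 m.

ΔN = -204 m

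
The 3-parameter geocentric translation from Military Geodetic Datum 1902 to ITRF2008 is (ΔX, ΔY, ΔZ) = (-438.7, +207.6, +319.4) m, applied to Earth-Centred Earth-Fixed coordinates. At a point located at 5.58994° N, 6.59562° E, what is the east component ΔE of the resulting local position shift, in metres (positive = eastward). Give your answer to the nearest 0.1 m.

ΔE = 256.6 m

The local east axis at (φ, λ) is (−sin λ, cos λ, 0), so ΔE = −sin(6.59562°)·(-438.7) + cos(6.59562°)·207.6 = 256.62 m.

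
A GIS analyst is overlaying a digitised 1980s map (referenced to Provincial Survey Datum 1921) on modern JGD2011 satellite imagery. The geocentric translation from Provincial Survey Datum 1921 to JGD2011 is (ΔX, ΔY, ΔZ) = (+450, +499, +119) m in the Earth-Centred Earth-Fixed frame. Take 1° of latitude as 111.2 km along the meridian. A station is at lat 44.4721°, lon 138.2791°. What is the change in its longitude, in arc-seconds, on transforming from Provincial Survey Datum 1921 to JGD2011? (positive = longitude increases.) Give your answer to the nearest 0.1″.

Δλ = -30.5″

sin φ = 0.700562, cos φ = 0.713592, sin λ = 0.665503, cos λ = -0.746395.
East component: ΔE = −sin λ·ΔX + cos λ·ΔY = −(0.665503)(450) + (-0.746395)(499) = -671.93 m.
1° of latitude spans 111200 m; at latitude φ, 1° of longitude spans that × cos φ = 79351.4 m, so Δλ = -671.93 / 79351.4 × 3600 = -30.484″.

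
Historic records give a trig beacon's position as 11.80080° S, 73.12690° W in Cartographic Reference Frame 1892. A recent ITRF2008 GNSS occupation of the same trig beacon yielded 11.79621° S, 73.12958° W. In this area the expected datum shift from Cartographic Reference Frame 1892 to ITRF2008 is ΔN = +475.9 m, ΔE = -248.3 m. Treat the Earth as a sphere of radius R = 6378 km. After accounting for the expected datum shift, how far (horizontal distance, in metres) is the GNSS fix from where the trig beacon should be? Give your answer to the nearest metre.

56 m

Observed coordinate differences: Δφ = +0.00459°, Δλ = -0.00268°.
Converting to metres (1° lat = 111317 m, cos φ = 0.978865): observed ΔN = 510.9 m, observed ΔE = -292.0 m.
Subtracting the expected shift leaves a residual of 510.9 − (475.9) = 35.0 m north and -292.0 − (-248.3) = -43.7 m east.
Residual distance = √(35.0² + (-43.7)²) = 56.0 m.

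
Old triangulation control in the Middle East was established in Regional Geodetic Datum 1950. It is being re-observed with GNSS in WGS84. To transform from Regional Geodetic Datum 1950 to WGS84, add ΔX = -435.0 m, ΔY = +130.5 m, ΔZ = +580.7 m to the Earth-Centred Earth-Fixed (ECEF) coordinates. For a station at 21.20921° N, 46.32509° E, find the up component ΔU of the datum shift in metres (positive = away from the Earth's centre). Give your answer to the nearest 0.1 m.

ΔU = 18.0 m

At φ = 21.20921°, λ = 46.32509°: sin φ = 0.361774, cos φ = 0.932266, sin λ = 0.723270, cos λ = 0.690566.
ΔU = cos φ cos λ·ΔX + cos φ sin λ·ΔY + sin φ·ΔZ = (0.932266)(0.690566)(-435.0) + (0.932266)(0.723270)(130.5) + (0.361774)(580.7) = 18.03 m.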